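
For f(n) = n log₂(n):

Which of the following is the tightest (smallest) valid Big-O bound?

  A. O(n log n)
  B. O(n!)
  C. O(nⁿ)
A

f(n) = n log₂(n) is O(n log n).
All listed options are valid Big-O bounds (upper bounds),
but O(n log n) is the tightest (smallest valid bound).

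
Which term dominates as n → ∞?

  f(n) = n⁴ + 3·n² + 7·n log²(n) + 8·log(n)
n⁴

Looking at each term:
  - n⁴ is O(n⁴)
  - 3·n² is O(n²)
  - 7·n log²(n) is O(n log² n)
  - 8·log(n) is O(log n)

The term n⁴ (O(n⁴)) grows fastest and dominates all others.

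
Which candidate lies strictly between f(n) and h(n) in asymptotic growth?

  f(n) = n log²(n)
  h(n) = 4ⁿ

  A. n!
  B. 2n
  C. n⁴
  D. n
C

We need g(n) with n log²(n) = o(g(n)) and g(n) = o(4ⁿ), i.e. O(n log² n) ≺ g ≺ O(4ⁿ).
Check each option:
  A. n! — O(n!) does not grow strictly slower than h(n)
  B. 2n — O(n) does not grow strictly faster than f(n)
  C. n⁴ — O(n⁴) is strictly between O(n log² n) and O(4ⁿ) ✓
  D. n — O(n) does not grow strictly faster than f(n)

Only option C (n⁴) lies strictly between.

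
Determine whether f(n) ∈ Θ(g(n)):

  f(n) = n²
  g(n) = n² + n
True

f(n) = n² and g(n) = n² + n are both O(n²).
Since they have the same asymptotic growth rate, f(n) = Θ(g(n)) is true.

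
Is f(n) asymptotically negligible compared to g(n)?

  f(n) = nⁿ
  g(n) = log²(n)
False

f(n) = nⁿ is O(nⁿ), and g(n) = log²(n) is O(log² n).
Since O(nⁿ) grows faster than or equal to O(log² n), f(n) = o(g(n)) is false.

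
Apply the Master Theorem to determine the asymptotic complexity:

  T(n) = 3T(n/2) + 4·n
Θ(n^log₂(3))

Master Theorem: a = 3, b = 2, f(n) = 4·n.
Compute the critical exponent d = log₂(3) = 1.585.
Compare f(n) = Θ(n) against n^d:
  k = 1 < d = 1.585, so f(n) = O(n^(d-ε)) — Case 1.
  The recursion cost dominates: T(n) = Θ(n^d) = Θ(n^log₂(3)).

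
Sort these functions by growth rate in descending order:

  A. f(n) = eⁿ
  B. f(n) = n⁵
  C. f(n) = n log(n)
A > B > C

Comparing growth rates:
A = eⁿ is O(eⁿ)
B = n⁵ is O(n⁵)
C = n log(n) is O(n log n)

Therefore, the order from fastest to slowest is: A > B > C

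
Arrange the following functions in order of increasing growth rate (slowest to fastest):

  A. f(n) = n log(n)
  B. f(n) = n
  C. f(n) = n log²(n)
B < A < C

Comparing growth rates:
B = n is O(n)
A = n log(n) is O(n log n)
C = n log²(n) is O(n log² n)

Therefore, the order from slowest to fastest is: B < A < C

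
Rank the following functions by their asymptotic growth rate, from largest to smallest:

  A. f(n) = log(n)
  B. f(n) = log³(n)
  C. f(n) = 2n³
C > B > A

Comparing growth rates:
C = 2n³ is O(n³)
B = log³(n) is O(log³ n)
A = log(n) is O(log n)

Therefore, the order from fastest to slowest is: C > B > A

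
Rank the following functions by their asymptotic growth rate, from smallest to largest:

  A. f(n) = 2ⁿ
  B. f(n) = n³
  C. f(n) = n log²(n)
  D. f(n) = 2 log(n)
D < C < B < A

Comparing growth rates:
D = 2 log(n) is O(log n)
C = n log²(n) is O(n log² n)
B = n³ is O(n³)
A = 2ⁿ is O(2ⁿ)

Therefore, the order from slowest to fastest is: D < C < B < A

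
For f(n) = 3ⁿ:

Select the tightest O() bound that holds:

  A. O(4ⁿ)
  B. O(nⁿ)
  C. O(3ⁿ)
C

f(n) = 3ⁿ is O(3ⁿ).
All listed options are valid Big-O bounds (upper bounds),
but O(3ⁿ) is the tightest (smallest valid bound).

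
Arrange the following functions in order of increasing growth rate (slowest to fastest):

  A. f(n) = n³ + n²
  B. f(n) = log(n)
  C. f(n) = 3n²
B < C < A

Comparing growth rates:
B = log(n) is O(log n)
C = 3n² is O(n²)
A = n³ + n² is O(n³)

Therefore, the order from slowest to fastest is: B < C < A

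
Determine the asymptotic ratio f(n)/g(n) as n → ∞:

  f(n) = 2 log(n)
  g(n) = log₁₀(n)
log(100)

Since 2 log(n) and log₁₀(n) have the same growth rate (O(log n)),
the ratio converges to a constant: log(100).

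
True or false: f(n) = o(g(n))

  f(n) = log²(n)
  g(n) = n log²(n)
True

f(n) = log²(n) is O(log² n), and g(n) = n log²(n) is O(n log² n).
Since O(log² n) grows strictly slower than O(n log² n), f(n) = o(g(n)) is true.
This means lim(n→∞) f(n)/g(n) = 0.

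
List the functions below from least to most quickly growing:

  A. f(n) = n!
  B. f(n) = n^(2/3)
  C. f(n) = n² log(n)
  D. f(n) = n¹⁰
B < C < D < A

Comparing growth rates:
B = n^(2/3) is O(n^(2/3))
C = n² log(n) is O(n² log n)
D = n¹⁰ is O(n¹⁰)
A = n! is O(n!)

Therefore, the order from slowest to fastest is: B < C < D < A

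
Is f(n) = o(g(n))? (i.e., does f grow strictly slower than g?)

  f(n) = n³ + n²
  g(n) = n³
False

f(n) = n³ + n² is O(n³), and g(n) = n³ is O(n³).
Since they have the same growth rate, f(n) = o(g(n)) is false.
(f = o(g) requires f to grow strictly slower, not equal.)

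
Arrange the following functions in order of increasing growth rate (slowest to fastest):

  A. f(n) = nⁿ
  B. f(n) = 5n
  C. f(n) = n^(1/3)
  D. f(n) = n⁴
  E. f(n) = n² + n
C < B < E < D < A

Comparing growth rates:
C = n^(1/3) is O(n^(1/3))
B = 5n is O(n)
E = n² + n is O(n²)
D = n⁴ is O(n⁴)
A = nⁿ is O(nⁿ)

Therefore, the order from slowest to fastest is: C < B < E < D < A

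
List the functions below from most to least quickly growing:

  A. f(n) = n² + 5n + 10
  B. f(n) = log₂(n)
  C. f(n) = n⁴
C > A > B

Comparing growth rates:
C = n⁴ is O(n⁴)
A = n² + 5n + 10 is O(n²)
B = log₂(n) is O(log n)

Therefore, the order from fastest to slowest is: C > A > B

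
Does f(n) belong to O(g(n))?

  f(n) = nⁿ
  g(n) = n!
False

f(n) = nⁿ is O(nⁿ), and g(n) = n! is O(n!).
Since O(nⁿ) grows faster than O(n!), f(n) = O(g(n)) is false.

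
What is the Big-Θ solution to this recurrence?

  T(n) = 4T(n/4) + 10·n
Θ(n log n)

Master Theorem: a = 4, b = 4, f(n) = 10·n.
Compute the critical exponent d = log₄(4) = 1.
Compare f(n) = Θ(n) against n^d:
  k = 1 = d, so f(n) = Θ(n^d) — Case 2.
  Work is balanced across levels: T(n) = Θ(n^d log n) = Θ(n log n).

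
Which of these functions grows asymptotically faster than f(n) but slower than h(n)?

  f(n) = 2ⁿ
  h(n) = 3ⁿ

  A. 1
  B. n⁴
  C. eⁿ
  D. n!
C

We need g(n) with 2ⁿ = o(g(n)) and g(n) = o(3ⁿ), i.e. O(2ⁿ) ≺ g ≺ O(3ⁿ).
Check each option:
  A. 1 — O(1) does not grow strictly faster than f(n)
  B. n⁴ — O(n⁴) does not grow strictly faster than f(n)
  C. eⁿ — O(eⁿ) is strictly between O(2ⁿ) and O(3ⁿ) ✓
  D. n! — O(n!) does not grow strictly slower than h(n)

Only option C (eⁿ) lies strictly between.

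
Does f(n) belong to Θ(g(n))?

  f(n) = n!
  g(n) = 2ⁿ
False

f(n) = n! is O(n!), and g(n) = 2ⁿ is O(2ⁿ).
Since they have different growth rates, f(n) = Θ(g(n)) is false.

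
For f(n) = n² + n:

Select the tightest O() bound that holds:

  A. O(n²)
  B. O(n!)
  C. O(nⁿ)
A

f(n) = n² + n is O(n²).
All listed options are valid Big-O bounds (upper bounds),
but O(n²) is the tightest (smallest valid bound).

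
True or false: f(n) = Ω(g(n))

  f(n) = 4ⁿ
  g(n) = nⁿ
False

f(n) = 4ⁿ is O(4ⁿ), and g(n) = nⁿ is O(nⁿ).
Since O(4ⁿ) grows slower than O(nⁿ), f(n) = Ω(g(n)) is false.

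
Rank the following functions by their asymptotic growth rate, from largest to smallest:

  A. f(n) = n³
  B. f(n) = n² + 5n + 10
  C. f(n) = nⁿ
C > A > B

Comparing growth rates:
C = nⁿ is O(nⁿ)
A = n³ is O(n³)
B = n² + 5n + 10 is O(n²)

Therefore, the order from fastest to slowest is: C > A > B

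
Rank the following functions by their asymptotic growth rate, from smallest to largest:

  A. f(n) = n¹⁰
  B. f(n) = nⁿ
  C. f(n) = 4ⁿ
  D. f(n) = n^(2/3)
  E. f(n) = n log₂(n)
D < E < A < C < B

Comparing growth rates:
D = n^(2/3) is O(n^(2/3))
E = n log₂(n) is O(n log n)
A = n¹⁰ is O(n¹⁰)
C = 4ⁿ is O(4ⁿ)
B = nⁿ is O(nⁿ)

Therefore, the order from slowest to fastest is: D < E < A < C < B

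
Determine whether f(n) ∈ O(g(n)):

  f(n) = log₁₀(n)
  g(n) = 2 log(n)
True

f(n) = log₁₀(n) and g(n) = 2 log(n) are both O(log n).
Big-O permits equal growth rates (f ≤ c·g for some c), so f(n) = O(g(n)) is true.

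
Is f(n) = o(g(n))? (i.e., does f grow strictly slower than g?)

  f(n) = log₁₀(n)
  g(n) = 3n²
True

f(n) = log₁₀(n) is O(log n), and g(n) = 3n² is O(n²).
Since O(log n) grows strictly slower than O(n²), f(n) = o(g(n)) is true.
This means lim(n→∞) f(n)/g(n) = 0.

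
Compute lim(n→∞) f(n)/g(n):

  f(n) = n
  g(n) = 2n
1/2

Since n and 2n have the same growth rate (O(n)),
the ratio converges to a constant: 1/2.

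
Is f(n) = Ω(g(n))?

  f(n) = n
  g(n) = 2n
True

f(n) = n and g(n) = 2n are both O(n).
Big-Ω permits equal growth rates (f ≥ c·g for some c > 0), so f(n) = Ω(g(n)) is true.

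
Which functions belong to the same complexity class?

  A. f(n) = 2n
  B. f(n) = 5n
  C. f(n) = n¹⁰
A and B

Examining each function:
  A. 2n is O(n)
  B. 5n is O(n)
  C. n¹⁰ is O(n¹⁰)

Functions A and B both have the same complexity class.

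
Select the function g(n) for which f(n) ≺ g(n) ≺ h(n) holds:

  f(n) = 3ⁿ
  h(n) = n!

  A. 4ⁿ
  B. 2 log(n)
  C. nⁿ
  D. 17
A

We need g(n) with 3ⁿ = o(g(n)) and g(n) = o(n!), i.e. O(3ⁿ) ≺ g ≺ O(n!).
Check each option:
  A. 4ⁿ — O(4ⁿ) is strictly between O(3ⁿ) and O(n!) ✓
  B. 2 log(n) — O(log n) does not grow strictly faster than f(n)
  C. nⁿ — O(nⁿ) does not grow strictly slower than h(n)
  D. 17 — O(1) does not grow strictly faster than f(n)

Only option A (4ⁿ) lies strictly between.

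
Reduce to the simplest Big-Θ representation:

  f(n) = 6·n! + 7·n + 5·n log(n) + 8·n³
Θ(n!)

Order the terms by growth rate: 7·n ≺ 5·n log(n) ≺ 8·n³ ≺ 6·n!.
The fastest-growing term 6·n! dominates as n → ∞; dropping its constant factor gives Θ(n!).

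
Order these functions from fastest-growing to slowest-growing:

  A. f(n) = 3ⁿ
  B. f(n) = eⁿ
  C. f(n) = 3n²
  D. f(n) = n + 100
A > B > C > D

Comparing growth rates:
A = 3ⁿ is O(3ⁿ)
B = eⁿ is O(eⁿ)
C = 3n² is O(n²)
D = n + 100 is O(n)

Therefore, the order from fastest to slowest is: A > B > C > D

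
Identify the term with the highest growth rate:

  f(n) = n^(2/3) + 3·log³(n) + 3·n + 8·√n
3·n

Looking at each term:
  - n^(2/3) is O(n^(2/3))
  - 3·log³(n) is O(log³ n)
  - 3·n is O(n)
  - 8·√n is O(√n)

The term 3·n (O(n)) grows fastest and dominates all others.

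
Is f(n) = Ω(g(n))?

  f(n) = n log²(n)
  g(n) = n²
False

f(n) = n log²(n) is O(n log² n), and g(n) = n² is O(n²).
Since O(n log² n) grows slower than O(n²), f(n) = Ω(g(n)) is false.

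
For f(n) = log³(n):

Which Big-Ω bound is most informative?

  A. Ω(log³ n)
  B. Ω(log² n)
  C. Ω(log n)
A

f(n) = log³(n) is Ω(log³ n).
All listed options are valid Big-Ω bounds (lower bounds),
but Ω(log³ n) is the tightest (largest valid bound).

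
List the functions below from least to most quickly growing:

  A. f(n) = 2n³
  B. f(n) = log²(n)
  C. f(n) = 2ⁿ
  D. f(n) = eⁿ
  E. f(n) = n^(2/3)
B < E < A < C < D

Comparing growth rates:
B = log²(n) is O(log² n)
E = n^(2/3) is O(n^(2/3))
A = 2n³ is O(n³)
C = 2ⁿ is O(2ⁿ)
D = eⁿ is O(eⁿ)

Therefore, the order from slowest to fastest is: B < E < A < C < D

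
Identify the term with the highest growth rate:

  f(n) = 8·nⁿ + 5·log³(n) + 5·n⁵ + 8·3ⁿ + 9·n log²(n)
8·nⁿ

Looking at each term:
  - 8·nⁿ is O(nⁿ)
  - 5·log³(n) is O(log³ n)
  - 5·n⁵ is O(n⁵)
  - 8·3ⁿ is O(3ⁿ)
  - 9·n log²(n) is O(n log² n)

The term 8·nⁿ (O(nⁿ)) grows fastest and dominates all others.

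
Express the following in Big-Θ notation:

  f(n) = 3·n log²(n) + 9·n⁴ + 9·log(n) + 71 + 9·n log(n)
Θ(n⁴)

Order the terms by growth rate: 71 ≺ 9·log(n) ≺ 9·n log(n) ≺ 3·n log²(n) ≺ 9·n⁴.
The fastest-growing term 9·n⁴ dominates as n → ∞; dropping its constant factor gives Θ(n⁴).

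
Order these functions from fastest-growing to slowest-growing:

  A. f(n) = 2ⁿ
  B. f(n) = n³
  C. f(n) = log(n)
A > B > C

Comparing growth rates:
A = 2ⁿ is O(2ⁿ)
B = n³ is O(n³)
C = log(n) is O(log n)

Therefore, the order from fastest to slowest is: A > B > C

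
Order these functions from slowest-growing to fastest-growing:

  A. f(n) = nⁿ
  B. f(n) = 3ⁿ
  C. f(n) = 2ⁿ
C < B < A

Comparing growth rates:
C = 2ⁿ is O(2ⁿ)
B = 3ⁿ is O(3ⁿ)
A = nⁿ is O(nⁿ)

Therefore, the order from slowest to fastest is: C < B < A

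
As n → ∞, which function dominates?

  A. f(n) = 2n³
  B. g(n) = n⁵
B

f(n) = 2n³ is O(n³), while g(n) = n⁵ is O(n⁵).
Since O(n⁵) grows faster than O(n³), g(n) dominates.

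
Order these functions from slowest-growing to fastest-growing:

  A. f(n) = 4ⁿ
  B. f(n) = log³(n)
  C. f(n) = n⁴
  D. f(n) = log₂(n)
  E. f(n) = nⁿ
D < B < C < A < E

Comparing growth rates:
D = log₂(n) is O(log n)
B = log³(n) is O(log³ n)
C = n⁴ is O(n⁴)
A = 4ⁿ is O(4ⁿ)
E = nⁿ is O(nⁿ)

Therefore, the order from slowest to fastest is: D < B < C < A < E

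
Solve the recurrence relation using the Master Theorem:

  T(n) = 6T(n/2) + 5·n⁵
Θ(n⁵)

Master Theorem: a = 6, b = 2, f(n) = 5·n⁵.
Compute the critical exponent d = log₂(6) = 2.585.
Compare f(n) = Θ(n⁵) against n^d:
  k = 5 > d = 2.585, so f(n) = Ω(n^(d+ε)) — Case 3.
  Regularity: a·(n/b)^5/n^5 = a/b^5 = 6/32 < 1 ✓.
  The top-level work dominates: T(n) = Θ(f(n)) = Θ(n⁵).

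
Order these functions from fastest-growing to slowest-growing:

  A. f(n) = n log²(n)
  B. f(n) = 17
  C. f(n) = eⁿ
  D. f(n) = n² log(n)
C > D > A > B

Comparing growth rates:
C = eⁿ is O(eⁿ)
D = n² log(n) is O(n² log n)
A = n log²(n) is O(n log² n)
B = 17 is O(1)

Therefore, the order from fastest to slowest is: C > D > A > B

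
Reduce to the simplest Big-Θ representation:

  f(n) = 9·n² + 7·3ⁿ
Θ(3ⁿ)

Order the terms by growth rate: 9·n² ≺ 7·3ⁿ.
The fastest-growing term 7·3ⁿ dominates as n → ∞; dropping its constant factor gives Θ(3ⁿ).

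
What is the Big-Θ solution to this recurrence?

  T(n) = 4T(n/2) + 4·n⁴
Θ(n⁴)

Master Theorem: a = 4, b = 2, f(n) = 4·n⁴.
Compute the critical exponent d = log₂(4) = 2.
Compare f(n) = Θ(n⁴) against n^d:
  k = 4 > d = 2, so f(n) = Ω(n^(d+ε)) — Case 3.
  Regularity: a·(n/b)^4/n^4 = a/b^4 = 4/16 < 1 ✓.
  The top-level work dominates: T(n) = Θ(f(n)) = Θ(n⁴).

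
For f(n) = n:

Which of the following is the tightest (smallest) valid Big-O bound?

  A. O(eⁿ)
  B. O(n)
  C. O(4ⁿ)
B

f(n) = n is O(n).
All listed options are valid Big-O bounds (upper bounds),
but O(n) is the tightest (smallest valid bound).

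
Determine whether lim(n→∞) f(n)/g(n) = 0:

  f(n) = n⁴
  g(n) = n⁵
True

f(n) = n⁴ is O(n⁴), and g(n) = n⁵ is O(n⁵).
Since O(n⁴) grows strictly slower than O(n⁵), f(n) = o(g(n)) is true.
This means lim(n→∞) f(n)/g(n) = 0.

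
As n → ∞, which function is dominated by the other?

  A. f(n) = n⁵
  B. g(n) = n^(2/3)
B

f(n) = n⁵ is O(n⁵), while g(n) = n^(2/3) is O(n^(2/3)).
Since O(n^(2/3)) grows slower than O(n⁵), g(n) is dominated.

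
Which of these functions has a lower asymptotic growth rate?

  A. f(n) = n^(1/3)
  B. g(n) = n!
A

f(n) = n^(1/3) is O(n^(1/3)), while g(n) = n! is O(n!).
Since O(n^(1/3)) grows slower than O(n!), f(n) is dominated.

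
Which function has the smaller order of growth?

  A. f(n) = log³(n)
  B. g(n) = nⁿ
A

f(n) = log³(n) is O(log³ n), while g(n) = nⁿ is O(nⁿ).
Since O(log³ n) grows slower than O(nⁿ), f(n) is dominated.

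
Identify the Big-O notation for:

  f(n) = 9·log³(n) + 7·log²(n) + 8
O(log³ n)

The dominant term in 9·log³(n) + 7·log²(n) + 8 is 9·log³(n), which is Θ(log³ n).
Lower-order terms (7·log²(n), 8) are asymptotically negligible.
Constants are absorbed, so the tightest bound is O(log³ n).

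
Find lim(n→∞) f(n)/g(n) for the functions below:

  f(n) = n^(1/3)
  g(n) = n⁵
0

Since n^(1/3) (O(n^(1/3))) grows slower than n⁵ (O(n⁵)),
the ratio f(n)/g(n) → 0 as n → ∞.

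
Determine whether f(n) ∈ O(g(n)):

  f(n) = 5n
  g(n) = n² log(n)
True

f(n) = 5n is O(n), and g(n) = n² log(n) is O(n² log n).
Since O(n) ⊆ O(n² log n) (f grows no faster than g), f(n) = O(g(n)) is true.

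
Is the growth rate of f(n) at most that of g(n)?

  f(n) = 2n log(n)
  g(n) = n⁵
True

f(n) = 2n log(n) is O(n log n), and g(n) = n⁵ is O(n⁵).
Since O(n log n) ⊆ O(n⁵) (f grows no faster than g), f(n) = O(g(n)) is true.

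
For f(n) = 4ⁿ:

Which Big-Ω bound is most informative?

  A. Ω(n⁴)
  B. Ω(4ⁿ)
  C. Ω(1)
B

f(n) = 4ⁿ is Ω(4ⁿ).
All listed options are valid Big-Ω bounds (lower bounds),
but Ω(4ⁿ) is the tightest (largest valid bound).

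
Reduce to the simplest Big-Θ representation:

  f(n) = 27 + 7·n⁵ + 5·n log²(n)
Θ(n⁵)

Order the terms by growth rate: 27 ≺ 5·n log²(n) ≺ 7·n⁵.
The fastest-growing term 7·n⁵ dominates as n → ∞; dropping its constant factor gives Θ(n⁵).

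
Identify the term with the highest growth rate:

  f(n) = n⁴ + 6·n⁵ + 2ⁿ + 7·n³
2ⁿ

Looking at each term:
  - n⁴ is O(n⁴)
  - 6·n⁵ is O(n⁵)
  - 2ⁿ is O(2ⁿ)
  - 7·n³ is O(n³)

The term 2ⁿ (O(2ⁿ)) grows fastest and dominates all others.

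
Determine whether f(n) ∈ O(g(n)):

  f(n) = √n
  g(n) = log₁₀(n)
False

f(n) = √n is O(√n), and g(n) = log₁₀(n) is O(log n).
Since O(√n) grows faster than O(log n), f(n) = O(g(n)) is false.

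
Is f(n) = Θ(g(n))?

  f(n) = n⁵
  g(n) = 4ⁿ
False

f(n) = n⁵ is O(n⁵), and g(n) = 4ⁿ is O(4ⁿ).
Since they have different growth rates, f(n) = Θ(g(n)) is false.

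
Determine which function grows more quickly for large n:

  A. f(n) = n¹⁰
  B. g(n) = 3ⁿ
B

f(n) = n¹⁰ is O(n¹⁰), while g(n) = 3ⁿ is O(3ⁿ).
Since O(3ⁿ) grows faster than O(n¹⁰), g(n) dominates.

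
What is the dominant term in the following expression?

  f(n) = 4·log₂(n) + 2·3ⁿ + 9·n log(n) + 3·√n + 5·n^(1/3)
2·3ⁿ

Looking at each term:
  - 4·log₂(n) is O(log n)
  - 2·3ⁿ is O(3ⁿ)
  - 9·n log(n) is O(n log n)
  - 3·√n is O(√n)
  - 5·n^(1/3) is O(n^(1/3))

The term 2·3ⁿ (O(3ⁿ)) grows fastest and dominates all others.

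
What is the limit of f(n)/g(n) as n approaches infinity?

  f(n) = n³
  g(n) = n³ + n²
1

Since n³ and n³ + n² have the same growth rate (O(n³)),
the ratio converges to a constant: 1.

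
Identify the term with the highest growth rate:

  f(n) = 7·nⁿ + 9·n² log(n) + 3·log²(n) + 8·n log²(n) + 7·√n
7·nⁿ

Looking at each term:
  - 7·nⁿ is O(nⁿ)
  - 9·n² log(n) is O(n² log n)
  - 3·log²(n) is O(log² n)
  - 8·n log²(n) is O(n log² n)
  - 7·√n is O(√n)

The term 7·nⁿ (O(nⁿ)) grows fastest and dominates all others.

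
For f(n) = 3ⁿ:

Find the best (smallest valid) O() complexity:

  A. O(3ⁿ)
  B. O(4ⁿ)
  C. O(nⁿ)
A

f(n) = 3ⁿ is O(3ⁿ).
All listed options are valid Big-O bounds (upper bounds),
but O(3ⁿ) is the tightest (smallest valid bound).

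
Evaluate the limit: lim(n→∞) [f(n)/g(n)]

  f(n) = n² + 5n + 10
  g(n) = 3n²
1/3

Since n² + 5n + 10 and 3n² have the same growth rate (O(n²)),
the ratio converges to a constant: 1/3.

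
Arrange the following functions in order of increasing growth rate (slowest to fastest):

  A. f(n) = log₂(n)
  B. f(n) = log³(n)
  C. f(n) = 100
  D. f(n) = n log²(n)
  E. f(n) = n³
C < A < B < D < E

Comparing growth rates:
C = 100 is O(1)
A = log₂(n) is O(log n)
B = log³(n) is O(log³ n)
D = n log²(n) is O(n log² n)
E = n³ is O(n³)

Therefore, the order from slowest to fastest is: C < A < B < D < E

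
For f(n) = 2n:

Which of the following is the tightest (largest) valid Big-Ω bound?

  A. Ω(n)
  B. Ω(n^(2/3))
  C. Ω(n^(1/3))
A

f(n) = 2n is Ω(n).
All listed options are valid Big-Ω bounds (lower bounds),
but Ω(n) is the tightest (largest valid bound).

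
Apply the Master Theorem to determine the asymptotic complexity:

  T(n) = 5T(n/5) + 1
Θ(n)

Master Theorem: a = 5, b = 5, f(n) = 1.
Compute the critical exponent d = log₅(5) = 1.
Compare f(n) = Θ(1) against n^d:
  k = 0 < d = 1, so f(n) = O(n^(d-ε)) — Case 1.
  The recursion cost dominates: T(n) = Θ(n^d) = Θ(n).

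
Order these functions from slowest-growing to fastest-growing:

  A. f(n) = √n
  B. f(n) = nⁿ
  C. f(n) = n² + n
A < C < B

Comparing growth rates:
A = √n is O(√n)
C = n² + n is O(n²)
B = nⁿ is O(nⁿ)

Therefore, the order from slowest to fastest is: A < C < B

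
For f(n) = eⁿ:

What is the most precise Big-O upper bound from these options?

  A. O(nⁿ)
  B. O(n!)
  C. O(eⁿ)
C

f(n) = eⁿ is O(eⁿ).
All listed options are valid Big-O bounds (upper bounds),
but O(eⁿ) is the tightest (smallest valid bound).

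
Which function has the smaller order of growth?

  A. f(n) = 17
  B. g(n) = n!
A

f(n) = 17 is O(1), while g(n) = n! is O(n!).
Since O(1) grows slower than O(n!), f(n) is dominated.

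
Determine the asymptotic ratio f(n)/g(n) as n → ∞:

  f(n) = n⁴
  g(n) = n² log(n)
∞

Since n⁴ (O(n⁴)) grows faster than n² log(n) (O(n² log n)),
the ratio f(n)/g(n) → ∞ as n → ∞.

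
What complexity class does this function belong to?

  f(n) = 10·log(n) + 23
O(log n)

The dominant term in 10·log(n) + 23 is 10·log(n), which is Θ(log n).
Lower-order terms (23) are asymptotically negligible.
Constants are absorbed, so the tightest bound is O(log n).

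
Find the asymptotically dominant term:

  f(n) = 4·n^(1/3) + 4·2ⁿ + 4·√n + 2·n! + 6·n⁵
2·n!

Looking at each term:
  - 4·n^(1/3) is O(n^(1/3))
  - 4·2ⁿ is O(2ⁿ)
  - 4·√n is O(√n)
  - 2·n! is O(n!)
  - 6·n⁵ is O(n⁵)

The term 2·n! (O(n!)) grows fastest and dominates all others.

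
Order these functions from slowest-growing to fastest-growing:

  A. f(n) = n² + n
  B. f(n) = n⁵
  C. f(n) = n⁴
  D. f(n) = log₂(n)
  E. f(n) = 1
E < D < A < C < B

Comparing growth rates:
E = 1 is O(1)
D = log₂(n) is O(log n)
A = n² + n is O(n²)
C = n⁴ is O(n⁴)
B = n⁵ is O(n⁵)

Therefore, the order from slowest to fastest is: E < D < A < C < B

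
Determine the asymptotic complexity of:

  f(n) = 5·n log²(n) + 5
O(n log² n)

The dominant term in 5·n log²(n) + 5 is 5·n log²(n), which is Θ(n log² n).
Lower-order terms (5) are asymptotically negligible.
Constants are absorbed, so the tightest bound is O(n log² n).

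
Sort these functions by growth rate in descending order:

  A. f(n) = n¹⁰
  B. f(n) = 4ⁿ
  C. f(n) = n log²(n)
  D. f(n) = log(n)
B > A > C > D

Comparing growth rates:
B = 4ⁿ is O(4ⁿ)
A = n¹⁰ is O(n¹⁰)
C = n log²(n) is O(n log² n)
D = log(n) is O(log n)

Therefore, the order from fastest to slowest is: B > A > C > D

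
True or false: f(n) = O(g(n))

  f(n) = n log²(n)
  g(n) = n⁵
True

f(n) = n log²(n) is O(n log² n), and g(n) = n⁵ is O(n⁵).
Since O(n log² n) ⊆ O(n⁵) (f grows no faster than g), f(n) = O(g(n)) is true.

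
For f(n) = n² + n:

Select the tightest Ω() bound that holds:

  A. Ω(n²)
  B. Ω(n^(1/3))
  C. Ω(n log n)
A

f(n) = n² + n is Ω(n²).
All listed options are valid Big-Ω bounds (lower bounds),
but Ω(n²) is the tightest (largest valid bound).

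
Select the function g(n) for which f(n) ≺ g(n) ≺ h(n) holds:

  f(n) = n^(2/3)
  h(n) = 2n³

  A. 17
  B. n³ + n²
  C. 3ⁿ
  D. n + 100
D

We need g(n) with n^(2/3) = o(g(n)) and g(n) = o(2n³), i.e. O(n^(2/3)) ≺ g ≺ O(n³).
Check each option:
  A. 17 — O(1) does not grow strictly faster than f(n)
  B. n³ + n² — O(n³) does not grow strictly slower than h(n)
  C. 3ⁿ — O(3ⁿ) does not grow strictly slower than h(n)
  D. n + 100 — O(n) is strictly between O(n^(2/3)) and O(n³) ✓

Only option D (n + 100) lies strictly between.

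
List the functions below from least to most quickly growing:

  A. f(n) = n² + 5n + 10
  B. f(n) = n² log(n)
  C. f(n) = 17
C < A < B

Comparing growth rates:
C = 17 is O(1)
A = n² + 5n + 10 is O(n²)
B = n² log(n) is O(n² log n)

Therefore, the order from slowest to fastest is: C < A < B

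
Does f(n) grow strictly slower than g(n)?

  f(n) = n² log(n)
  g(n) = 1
False

f(n) = n² log(n) is O(n² log n), and g(n) = 1 is O(1).
Since O(n² log n) grows faster than or equal to O(1), f(n) = o(g(n)) is false.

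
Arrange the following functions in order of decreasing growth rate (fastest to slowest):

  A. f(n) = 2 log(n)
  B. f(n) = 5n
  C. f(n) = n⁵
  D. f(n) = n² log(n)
C > D > B > A

Comparing growth rates:
C = n⁵ is O(n⁵)
D = n² log(n) is O(n² log n)
B = 5n is O(n)
A = 2 log(n) is O(log n)

Therefore, the order from fastest to slowest is: C > D > B > A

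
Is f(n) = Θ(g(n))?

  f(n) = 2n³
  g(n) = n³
True

f(n) = 2n³ and g(n) = n³ are both O(n³).
Since they have the same asymptotic growth rate, f(n) = Θ(g(n)) is true.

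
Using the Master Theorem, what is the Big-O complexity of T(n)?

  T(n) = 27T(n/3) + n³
Θ(n³ log n)

Master Theorem: a = 27, b = 3, f(n) = n³.
Compute the critical exponent d = log₃(27) = 3.
Compare f(n) = Θ(n³) against n^d:
  k = 3 = d, so f(n) = Θ(n^d) — Case 2.
  Work is balanced across levels: T(n) = Θ(n^d log n) = Θ(n³ log n).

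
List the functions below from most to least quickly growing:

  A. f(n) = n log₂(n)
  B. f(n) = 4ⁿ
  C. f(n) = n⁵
B > C > A

Comparing growth rates:
B = 4ⁿ is O(4ⁿ)
C = n⁵ is O(n⁵)
A = n log₂(n) is O(n log n)

Therefore, the order from fastest to slowest is: B > C > A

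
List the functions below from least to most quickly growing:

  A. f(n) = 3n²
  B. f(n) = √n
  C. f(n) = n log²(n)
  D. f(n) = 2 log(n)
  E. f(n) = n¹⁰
D < B < C < A < E

Comparing growth rates:
D = 2 log(n) is O(log n)
B = √n is O(√n)
C = n log²(n) is O(n log² n)
A = 3n² is O(n²)
E = n¹⁰ is O(n¹⁰)

Therefore, the order from slowest to fastest is: D < B < C < A < E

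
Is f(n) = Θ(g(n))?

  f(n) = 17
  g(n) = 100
True

f(n) = 17 and g(n) = 100 are both O(1).
Since they have the same asymptotic growth rate, f(n) = Θ(g(n)) is true.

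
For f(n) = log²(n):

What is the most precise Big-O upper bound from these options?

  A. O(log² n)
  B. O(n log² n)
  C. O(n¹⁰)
A

f(n) = log²(n) is O(log² n).
All listed options are valid Big-O bounds (upper bounds),
but O(log² n) is the tightest (smallest valid bound).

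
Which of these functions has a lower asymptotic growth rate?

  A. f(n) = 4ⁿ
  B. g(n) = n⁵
B

f(n) = 4ⁿ is O(4ⁿ), while g(n) = n⁵ is O(n⁵).
Since O(n⁵) grows slower than O(4ⁿ), g(n) is dominated.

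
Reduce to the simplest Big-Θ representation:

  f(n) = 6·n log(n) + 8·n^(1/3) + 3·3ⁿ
Θ(3ⁿ)

Order the terms by growth rate: 8·n^(1/3) ≺ 6·n log(n) ≺ 3·3ⁿ.
The fastest-growing term 3·3ⁿ dominates as n → ∞; dropping its constant factor gives Θ(3ⁿ).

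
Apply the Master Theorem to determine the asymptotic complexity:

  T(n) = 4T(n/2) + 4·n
Θ(n²)

Master Theorem: a = 4, b = 2, f(n) = 4·n.
Compute the critical exponent d = log₂(4) = 2.
Compare f(n) = Θ(n) against n^d:
  k = 1 < d = 2, so f(n) = O(n^(d-ε)) — Case 1.
  The recursion cost dominates: T(n) = Θ(n^d) = Θ(n²).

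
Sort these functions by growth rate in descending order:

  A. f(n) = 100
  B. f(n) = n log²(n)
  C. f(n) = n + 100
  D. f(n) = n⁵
D > B > C > A

Comparing growth rates:
D = n⁵ is O(n⁵)
B = n log²(n) is O(n log² n)
C = n + 100 is O(n)
A = 100 is O(1)

Therefore, the order from fastest to slowest is: D > B > C > A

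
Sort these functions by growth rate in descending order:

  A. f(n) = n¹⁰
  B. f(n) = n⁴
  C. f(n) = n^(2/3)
A > B > C

Comparing growth rates:
A = n¹⁰ is O(n¹⁰)
B = n⁴ is O(n⁴)
C = n^(2/3) is O(n^(2/3))

Therefore, the order from fastest to slowest is: A > B > C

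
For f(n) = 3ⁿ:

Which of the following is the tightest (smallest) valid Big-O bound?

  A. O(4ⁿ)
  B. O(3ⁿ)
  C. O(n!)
B

f(n) = 3ⁿ is O(3ⁿ).
All listed options are valid Big-O bounds (upper bounds),
but O(3ⁿ) is the tightest (smallest valid bound).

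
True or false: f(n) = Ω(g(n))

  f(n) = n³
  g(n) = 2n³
True

f(n) = n³ and g(n) = 2n³ are both O(n³).
Big-Ω permits equal growth rates (f ≥ c·g for some c > 0), so f(n) = Ω(g(n)) is true.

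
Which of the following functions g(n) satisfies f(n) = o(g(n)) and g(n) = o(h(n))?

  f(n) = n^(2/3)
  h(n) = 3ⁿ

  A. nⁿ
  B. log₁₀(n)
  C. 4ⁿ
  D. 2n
D

We need g(n) with n^(2/3) = o(g(n)) and g(n) = o(3ⁿ), i.e. O(n^(2/3)) ≺ g ≺ O(3ⁿ).
Check each option:
  A. nⁿ — O(nⁿ) does not grow strictly slower than h(n)
  B. log₁₀(n) — O(log n) does not grow strictly faster than f(n)
  C. 4ⁿ — O(4ⁿ) does not grow strictly slower than h(n)
  D. 2n — O(n) is strictly between O(n^(2/3)) and O(3ⁿ) ✓

Only option D (2n) lies strictly between.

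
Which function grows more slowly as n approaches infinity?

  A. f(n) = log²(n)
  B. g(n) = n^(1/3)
A

f(n) = log²(n) is O(log² n), while g(n) = n^(1/3) is O(n^(1/3)).
Since O(log² n) grows slower than O(n^(1/3)), f(n) is dominated.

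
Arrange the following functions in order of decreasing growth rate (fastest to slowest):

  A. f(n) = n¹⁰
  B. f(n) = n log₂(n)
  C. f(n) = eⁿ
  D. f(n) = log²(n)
C > A > B > D

Comparing growth rates:
C = eⁿ is O(eⁿ)
A = n¹⁰ is O(n¹⁰)
B = n log₂(n) is O(n log n)
D = log²(n) is O(log² n)

Therefore, the order from fastest to slowest is: C > A > B > D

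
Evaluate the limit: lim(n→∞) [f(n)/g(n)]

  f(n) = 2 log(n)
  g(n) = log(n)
2

Since 2 log(n) and log(n) have the same growth rate (O(log n)),
the ratio converges to a constant: 2.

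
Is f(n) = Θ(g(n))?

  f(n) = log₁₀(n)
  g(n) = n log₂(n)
False

f(n) = log₁₀(n) is O(log n), and g(n) = n log₂(n) is O(n log n).
Since they have different growth rates, f(n) = Θ(g(n)) is false.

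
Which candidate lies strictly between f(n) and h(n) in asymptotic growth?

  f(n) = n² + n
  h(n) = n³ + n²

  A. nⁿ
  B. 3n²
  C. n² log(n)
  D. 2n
C

We need g(n) with n² + n = o(g(n)) and g(n) = o(n³ + n²), i.e. O(n²) ≺ g ≺ O(n³).
Check each option:
  A. nⁿ — O(nⁿ) does not grow strictly slower than h(n)
  B. 3n² — O(n²) does not grow strictly faster than f(n)
  C. n² log(n) — O(n² log n) is strictly between O(n²) and O(n³) ✓
  D. 2n — O(n) does not grow strictly faster than f(n)

Only option C (n² log(n)) lies strictly between.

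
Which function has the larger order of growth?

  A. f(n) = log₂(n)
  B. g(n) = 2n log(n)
B

f(n) = log₂(n) is O(log n), while g(n) = 2n log(n) is O(n log n).
Since O(n log n) grows faster than O(log n), g(n) dominates.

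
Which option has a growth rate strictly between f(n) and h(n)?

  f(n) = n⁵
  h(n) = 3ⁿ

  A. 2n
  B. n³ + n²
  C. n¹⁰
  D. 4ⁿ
C

We need g(n) with n⁵ = o(g(n)) and g(n) = o(3ⁿ), i.e. O(n⁵) ≺ g ≺ O(3ⁿ).
Check each option:
  A. 2n — O(n) does not grow strictly faster than f(n)
  B. n³ + n² — O(n³) does not grow strictly faster than f(n)
  C. n¹⁰ — O(n¹⁰) is strictly between O(n⁵) and O(3ⁿ) ✓
  D. 4ⁿ — O(4ⁿ) does not grow strictly slower than h(n)

Only option C (n¹⁰) lies strictly between.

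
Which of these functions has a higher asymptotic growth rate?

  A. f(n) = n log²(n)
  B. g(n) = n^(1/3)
A

f(n) = n log²(n) is O(n log² n), while g(n) = n^(1/3) is O(n^(1/3)).
Since O(n log² n) grows faster than O(n^(1/3)), f(n) dominates.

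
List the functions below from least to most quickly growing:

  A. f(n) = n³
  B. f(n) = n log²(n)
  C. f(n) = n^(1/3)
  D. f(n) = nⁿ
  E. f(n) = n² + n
C < B < E < A < D

Comparing growth rates:
C = n^(1/3) is O(n^(1/3))
B = n log²(n) is O(n log² n)
E = n² + n is O(n²)
A = n³ is O(n³)
D = nⁿ is O(nⁿ)

Therefore, the order from slowest to fastest is: C < B < E < A < D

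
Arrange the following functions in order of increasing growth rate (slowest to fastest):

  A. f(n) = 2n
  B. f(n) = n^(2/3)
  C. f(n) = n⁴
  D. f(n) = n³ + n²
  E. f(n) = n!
B < A < D < C < E

Comparing growth rates:
B = n^(2/3) is O(n^(2/3))
A = 2n is O(n)
D = n³ + n² is O(n³)
C = n⁴ is O(n⁴)
E = n! is O(n!)

Therefore, the order from slowest to fastest is: B < A < D < C < E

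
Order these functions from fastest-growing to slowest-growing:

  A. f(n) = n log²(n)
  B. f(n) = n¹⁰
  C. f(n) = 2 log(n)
B > A > C

Comparing growth rates:
B = n¹⁰ is O(n¹⁰)
A = n log²(n) is O(n log² n)
C = 2 log(n) is O(log n)

Therefore, the order from fastest to slowest is: B > A > C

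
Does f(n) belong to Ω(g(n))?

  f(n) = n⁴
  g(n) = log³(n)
True

f(n) = n⁴ is O(n⁴), and g(n) = log³(n) is O(log³ n).
Since O(n⁴) grows at least as fast as O(log³ n), f(n) = Ω(g(n)) is true.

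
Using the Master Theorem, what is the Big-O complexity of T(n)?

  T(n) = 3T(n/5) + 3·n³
Θ(n³)

Master Theorem: a = 3, b = 5, f(n) = 3·n³.
Compute the critical exponent d = log₅(3) = 0.683.
Compare f(n) = Θ(n³) against n^d:
  k = 3 > d = 0.683, so f(n) = Ω(n^(d+ε)) — Case 3.
  Regularity: a·(n/b)^3/n^3 = a/b^3 = 3/125 < 1 ✓.
  The top-level work dominates: T(n) = Θ(f(n)) = Θ(n³).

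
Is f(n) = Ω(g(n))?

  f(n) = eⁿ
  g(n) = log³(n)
True

f(n) = eⁿ is O(eⁿ), and g(n) = log³(n) is O(log³ n).
Since O(eⁿ) grows at least as fast as O(log³ n), f(n) = Ω(g(n)) is true.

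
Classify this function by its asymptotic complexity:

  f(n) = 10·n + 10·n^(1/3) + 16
O(n)

The dominant term in 10·n + 10·n^(1/3) + 16 is 10·n, which is Θ(n).
Lower-order terms (10·n^(1/3), 16) are asymptotically negligible.
Constants are absorbed, so the tightest bound is O(n).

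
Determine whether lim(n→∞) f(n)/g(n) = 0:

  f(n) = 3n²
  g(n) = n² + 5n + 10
False

f(n) = 3n² is O(n²), and g(n) = n² + 5n + 10 is O(n²).
Since they have the same growth rate, f(n) = o(g(n)) is false.
(f = o(g) requires f to grow strictly slower, not equal.)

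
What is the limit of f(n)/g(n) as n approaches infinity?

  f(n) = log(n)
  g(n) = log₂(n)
log(2)

Since log(n) and log₂(n) have the same growth rate (O(log n)),
the ratio converges to a constant: log(2).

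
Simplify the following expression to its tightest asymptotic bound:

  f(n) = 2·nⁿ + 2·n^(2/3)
Θ(nⁿ)

Order the terms by growth rate: 2·n^(2/3) ≺ 2·nⁿ.
The fastest-growing term 2·nⁿ dominates as n → ∞; dropping its constant factor gives Θ(nⁿ).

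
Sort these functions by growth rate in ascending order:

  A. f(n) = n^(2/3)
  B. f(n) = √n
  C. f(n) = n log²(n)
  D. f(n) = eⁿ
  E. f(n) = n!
B < A < C < D < E

Comparing growth rates:
B = √n is O(√n)
A = n^(2/3) is O(n^(2/3))
C = n log²(n) is O(n log² n)
D = eⁿ is O(eⁿ)
E = n! is O(n!)

Therefore, the order from slowest to fastest is: B < A < C < D < E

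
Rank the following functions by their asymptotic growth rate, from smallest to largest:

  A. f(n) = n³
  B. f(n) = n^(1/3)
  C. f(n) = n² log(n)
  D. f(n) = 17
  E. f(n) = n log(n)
D < B < E < C < A

Comparing growth rates:
D = 17 is O(1)
B = n^(1/3) is O(n^(1/3))
E = n log(n) is O(n log n)
C = n² log(n) is O(n² log n)
A = n³ is O(n³)

Therefore, the order from slowest to fastest is: D < B < E < C < A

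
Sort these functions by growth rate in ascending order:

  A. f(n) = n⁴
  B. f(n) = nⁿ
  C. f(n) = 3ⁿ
A < C < B

Comparing growth rates:
A = n⁴ is O(n⁴)
C = 3ⁿ is O(3ⁿ)
B = nⁿ is O(nⁿ)

Therefore, the order from slowest to fastest is: A < C < B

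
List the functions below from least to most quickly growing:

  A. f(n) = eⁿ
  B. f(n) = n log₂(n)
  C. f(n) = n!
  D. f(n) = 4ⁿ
B < A < D < C

Comparing growth rates:
B = n log₂(n) is O(n log n)
A = eⁿ is O(eⁿ)
D = 4ⁿ is O(4ⁿ)
C = n! is O(n!)

Therefore, the order from slowest to fastest is: B < A < D < C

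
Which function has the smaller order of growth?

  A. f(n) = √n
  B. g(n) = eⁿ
A

f(n) = √n is O(√n), while g(n) = eⁿ is O(eⁿ).
Since O(√n) grows slower than O(eⁿ), f(n) is dominated.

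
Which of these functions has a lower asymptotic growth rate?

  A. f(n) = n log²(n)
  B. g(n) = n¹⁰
A

f(n) = n log²(n) is O(n log² n), while g(n) = n¹⁰ is O(n¹⁰).
Since O(n log² n) grows slower than O(n¹⁰), f(n) is dominated.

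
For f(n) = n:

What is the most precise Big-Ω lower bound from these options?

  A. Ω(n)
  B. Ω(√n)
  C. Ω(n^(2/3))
A

f(n) = n is Ω(n).
All listed options are valid Big-Ω bounds (lower bounds),
but Ω(n) is the tightest (largest valid bound).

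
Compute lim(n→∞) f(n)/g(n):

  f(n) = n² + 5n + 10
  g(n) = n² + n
1

Since n² + 5n + 10 and n² + n have the same growth rate (O(n²)),
the ratio converges to a constant: 1.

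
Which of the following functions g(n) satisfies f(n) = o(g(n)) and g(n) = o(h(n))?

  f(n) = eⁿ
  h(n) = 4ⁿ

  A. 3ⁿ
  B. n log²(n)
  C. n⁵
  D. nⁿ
A

We need g(n) with eⁿ = o(g(n)) and g(n) = o(4ⁿ), i.e. O(eⁿ) ≺ g ≺ O(4ⁿ).
Check each option:
  A. 3ⁿ — O(3ⁿ) is strictly between O(eⁿ) and O(4ⁿ) ✓
  B. n log²(n) — O(n log² n) does not grow strictly faster than f(n)
  C. n⁵ — O(n⁵) does not grow strictly faster than f(n)
  D. nⁿ — O(nⁿ) does not grow strictly slower than h(n)

Only option A (3ⁿ) lies strictly between.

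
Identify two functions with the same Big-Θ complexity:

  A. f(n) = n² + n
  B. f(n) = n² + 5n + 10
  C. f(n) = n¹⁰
A and B

Examining each function:
  A. n² + n is O(n²)
  B. n² + 5n + 10 is O(n²)
  C. n¹⁰ is O(n¹⁰)

Functions A and B both have the same complexity class.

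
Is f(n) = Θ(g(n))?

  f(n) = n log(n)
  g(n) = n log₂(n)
True

f(n) = n log(n) and g(n) = n log₂(n) are both O(n log n).
Since they have the same asymptotic growth rate, f(n) = Θ(g(n)) is true.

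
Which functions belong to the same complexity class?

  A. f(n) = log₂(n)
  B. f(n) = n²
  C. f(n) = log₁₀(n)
A and C

Examining each function:
  A. log₂(n) is O(log n)
  B. n² is O(n²)
  C. log₁₀(n) is O(log n)

Functions A and C both have the same complexity class.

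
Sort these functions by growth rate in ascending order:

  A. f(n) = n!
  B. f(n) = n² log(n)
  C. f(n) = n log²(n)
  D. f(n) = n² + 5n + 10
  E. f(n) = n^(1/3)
E < C < D < B < A

Comparing growth rates:
E = n^(1/3) is O(n^(1/3))
C = n log²(n) is O(n log² n)
D = n² + 5n + 10 is O(n²)
B = n² log(n) is O(n² log n)
A = n! is O(n!)

Therefore, the order from slowest to fastest is: E < C < D < B < A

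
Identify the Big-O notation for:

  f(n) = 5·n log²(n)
O(n log² n)

The dominant term in 5·n log²(n) is 5·n log²(n), which is Θ(n log² n).
Constants are absorbed, so the tightest bound is O(n log² n).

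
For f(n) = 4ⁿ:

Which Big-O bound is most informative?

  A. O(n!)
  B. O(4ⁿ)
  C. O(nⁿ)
B

f(n) = 4ⁿ is O(4ⁿ).
All listed options are valid Big-O bounds (upper bounds),
but O(4ⁿ) is the tightest (smallest valid bound).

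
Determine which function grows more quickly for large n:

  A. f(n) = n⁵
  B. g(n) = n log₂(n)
A

f(n) = n⁵ is O(n⁵), while g(n) = n log₂(n) is O(n log n).
Since O(n⁵) grows faster than O(n log n), f(n) dominates.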